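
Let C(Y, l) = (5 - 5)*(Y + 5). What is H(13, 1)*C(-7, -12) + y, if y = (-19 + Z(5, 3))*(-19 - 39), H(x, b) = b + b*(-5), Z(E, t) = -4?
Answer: 1334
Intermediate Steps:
C(Y, l) = 0 (C(Y, l) = 0*(5 + Y) = 0)
H(x, b) = -4*b (H(x, b) = b - 5*b = -4*b)
y = 1334 (y = (-19 - 4)*(-19 - 39) = -23*(-58) = 1334)
H(13, 1)*C(-7, -12) + y = -4*1*0 + 1334 = -4*0 + 1334 = 0 + 1334 = 1334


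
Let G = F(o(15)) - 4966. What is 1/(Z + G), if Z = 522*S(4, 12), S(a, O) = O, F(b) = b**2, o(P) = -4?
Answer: 1/1314 ≈ 0.00076103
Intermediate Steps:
G = -4950 (G = (-4)**2 - 4966 = 16 - 4966 = -4950)
Z = 6264 (Z = 522*12 = 6264)
1/(Z + G) = 1/(6264 - 4950) = 1/1314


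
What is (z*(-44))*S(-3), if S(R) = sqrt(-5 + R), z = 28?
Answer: -2464*I*sqrt(2) ≈ -3484.6*I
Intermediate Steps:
(z*(-44))*S(-3) = (28*(-44))*sqrt(-5 - 3) = -2464*I*sqrt(2)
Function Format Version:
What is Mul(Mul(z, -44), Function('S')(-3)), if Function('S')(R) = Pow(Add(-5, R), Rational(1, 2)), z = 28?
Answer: Mul(-2464, I, Pow(2, Rational(1, 2))) ≈ Mul(-3484.6, I)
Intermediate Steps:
Mul(Mul(z, -44), Function('S')(-3)) = Mul(Mul(28, -44), Pow(Add(-5, -3), Rational(1, 2))) = Mul(-1232, Pow(-8, Rational(1, 2))) = Mul(-1232, Mul(2, I, Pow(2, Rational(1, 2)))) = Mul(-2464, I, Pow(2, Rational(1, 2)))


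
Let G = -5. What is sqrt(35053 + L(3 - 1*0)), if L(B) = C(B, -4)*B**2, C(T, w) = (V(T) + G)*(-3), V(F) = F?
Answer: sqrt(35107) ≈ 187.37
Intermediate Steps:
C(T, w) = 15 - 3*T (C(T, w) = (T - 5)*(-3) = (-5 + T)*(-3) = 15 - 3*T)
L(B) = B**2*(15 - 3*B) (L(B) = (15 - 3*B)*B**2 = B**2*(15 - 3*B))
sqrt(35053 + L(3 - 1*0)) = sqrt(35053 + 3*(3 - 1*0)**2*(5 - (3 - 1*0))) = sqrt(35053 + 3*(3 + 0)**2*(5 - (3 + 0))) = sqrt(35053 + 3*3**2*(5 - 1*3)) = sqrt(35053 + 3*9*(5 - 3)) = sqrt(35053 + 3*9*2) = sqrt(35053 + 54) = sqrt(35107)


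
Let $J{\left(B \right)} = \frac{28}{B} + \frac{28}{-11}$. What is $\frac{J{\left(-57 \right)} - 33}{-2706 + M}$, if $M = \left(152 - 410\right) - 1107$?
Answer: $\frac{22595}{2552517} \approx 0.008852$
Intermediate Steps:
$J{\left(B \right)} = - \frac{28}{11} + \frac{28}{B}$ ($J{\left(B \right)} = \frac{28}{B} + 28 \left(- \frac{1}{11}\right) = \frac{28}{B} - \frac{28}{11} = - \frac{28}{11} + \frac{28}{B}$)
$M = -1365$ ($M = -258 - 1107 = -1365$)
$\frac{J{\left(-57 \right)} - 33}{-2706 + M} = \frac{\left(- \frac{28}{11} + \frac{28}{-57}\right) - 33}{-2706 - 1365} = \frac{\left(- \frac{28}{11} + 28 \left(- \frac{1}{57}\right)\right) - 33}{-4071} = \left(\left(- \frac{28}{11} - \frac{28}{57}\right) - 33\right) \left(- \frac{1}{4071}\right) = \left(- \frac{1904}{627} - 33\right) \left(- \frac{1}{4071}\right) = \left(- \frac{22595}{627}\right) \left(- \frac{1}{4071}\right) = \frac{22595}{2552517}$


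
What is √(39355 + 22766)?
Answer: √62121 ≈ 249.24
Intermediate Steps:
√(39355 + 22766) = √62121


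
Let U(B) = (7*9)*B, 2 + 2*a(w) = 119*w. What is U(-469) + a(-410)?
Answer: -53943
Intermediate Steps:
a(w) = -1 + 119*w/2 (a(w) = -1 + (119*w)/2 = -1 + 119*w/2)
U(B) = 63*B
U(-469) + a(-410) = 63*(-469) + (-1 + (119/2)*(-410)) = -29547 + (-1 - 24395) = -29547 - 24396 = -53943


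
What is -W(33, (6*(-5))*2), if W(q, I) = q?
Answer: -33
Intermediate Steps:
-W(33, (6*(-5))*2) = -1*33 = -33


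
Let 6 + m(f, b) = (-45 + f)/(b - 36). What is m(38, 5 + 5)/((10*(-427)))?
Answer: 149/111020 ≈ 0.0013421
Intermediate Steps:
m(f, b) = -6 + (-45 + f)/(-36 + b) (m(f, b) = -6 + (-45 + f)/(b - 36) = -6 + (-45 + f)/(-36 + b))
m(38, 5 + 5)/((10*(-427))) = ((171 + 38 - 6*(5 + 5))/(-36 + (5 + 5)))/((10*(-427))) = ((171 + 38 - 6*10)/(-36 + 10))/(-4270) = ((171 + 38 - 60)/(-26))*(-1/4270) = -1/26*149*(-1/4270) = -149/26*(-1/4270) = 149/111020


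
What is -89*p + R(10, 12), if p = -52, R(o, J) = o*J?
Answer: 4748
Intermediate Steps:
R(o, J) = J*o
-89*p + R(10, 12) = -89*(-52) + 12*10 = 4628 + 120 = 4748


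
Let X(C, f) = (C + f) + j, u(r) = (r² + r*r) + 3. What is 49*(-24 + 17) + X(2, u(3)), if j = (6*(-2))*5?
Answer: -380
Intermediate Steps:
j = -60 (j = -12*5 = -60)
u(r) = 3 + 2*r² (u(r) = (r² + r²) + 3 = 2*r² + 3 = 3 + 2*r²)
X(C, f) = -60 + C + f (X(C, f) = (C + f) - 60 = -60 + C + f)
49*(-24 + 17) + X(2, u(3)) = 49*(-24 + 17) + (-60 + 2 + (3 + 2*3²)) = 49*(-7) + (-60 + 2 + (3 + 2*9)) = -343 + (-60 + 2 + (3 + 18)) = -343 + (-60 + 2 + 21) = -343 - 37 = -380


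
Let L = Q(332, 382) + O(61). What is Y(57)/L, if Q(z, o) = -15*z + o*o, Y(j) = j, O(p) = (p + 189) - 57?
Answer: 57/141137 ≈ 0.00040386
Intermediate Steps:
O(p) = 132 + p (O(p) = (189 + p) - 57 = 132 + p)
Q(z, o) = o² - 15*z (Q(z, o) = -15*z + o² = o² - 15*z)
L = 141137 (L = (382² - 15*332) + (132 + 61) = (145924 - 4980) + 193 = 140944 + 193 = 141137)
Y(57)/L = 57/141137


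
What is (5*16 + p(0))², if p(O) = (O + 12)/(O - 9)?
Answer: 55696/9 ≈ 6188.4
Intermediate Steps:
p(O) = (12 + O)/(-9 + O)
(5*16 + p(0))² = (5*16 + (12 + 0)/(-9 + 0))² = (80 + 12/(-9))² = (80 - ⅑*12)² = (80 - 4/3)² = (236/3)² = 55696/9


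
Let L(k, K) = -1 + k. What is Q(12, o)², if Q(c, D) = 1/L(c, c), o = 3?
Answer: 1/121 ≈ 0.0082645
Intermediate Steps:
Q(c, D) = 1/(-1 + c)
Q(12, o)² = (1/(-1 + 12))² = (1/11)² = 1/121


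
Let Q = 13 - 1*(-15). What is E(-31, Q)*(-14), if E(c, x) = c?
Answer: 434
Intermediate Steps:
Q = 28 (Q = 13 + 15 = 28)
E(-31, Q)*(-14) = -31*(-14) = 434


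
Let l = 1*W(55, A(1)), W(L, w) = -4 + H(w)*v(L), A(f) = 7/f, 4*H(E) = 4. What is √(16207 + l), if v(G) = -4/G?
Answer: √49013855/55 ≈ 127.29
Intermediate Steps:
H(E) = 1 (H(E) = (¼)*4 = 1)
W(L, w) = -4 - 4/L (W(L, w) = -4 + 1*(-4/L) = -4 - 4/L)
l = -224/55 (l = 1*(-4 - 4/55) = 1*(-224/55) = -224/55 ≈ -4.0727)
√(16207 + l) = √(16207 - 224/55) = √(891161/55) = √49013855/55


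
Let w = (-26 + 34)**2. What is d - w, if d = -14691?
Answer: -14755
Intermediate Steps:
w = 64 (w = 8**2 = 64)
d - w = -14691 - 1*64 = -14691 - 64 = -14755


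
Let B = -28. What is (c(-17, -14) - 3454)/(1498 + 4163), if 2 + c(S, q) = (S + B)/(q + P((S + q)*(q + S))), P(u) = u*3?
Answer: -1101701/1804601 ≈ -0.61050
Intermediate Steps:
P(u) = 3*u
c(S, q) = -2 + (-28 + S)/(q + 3*(S + q)²) (c(S, q) = -2 + (S - 28)/(q + 3*((S + q)*(q + S))) = -2 + (-28 + S)/(q + 3*((S + q)*(S + q))) = -2 + (-28 + S)/(q + 3*(S + q)²))
(c(-17, -14) - 3454)/(1498 + 4163) = ((-28 - 17 - 6*(-17)² - 6*(-14)² - 2*(-14) - 12*(-17)*(-14))/(-14 + 3*(-17)² + 3*(-14)² + 6*(-17)*(-14)) - 3454)/(1498 + 4163) = ((-28 - 17 - 6*289 - 6*196 + 28 - 2856)/(-14 + 3*289 + 3*196 + 1428) - 3454)/5661 = ((-28 - 17 - 1734 - 1176 + 28 - 2856)/(-14 + 867 + 588 + 1428) - 3454)*(1/5661) = (-5783/2869 - 3454)*(1/5661) = -9915309/2869*1/5661 = -1101701/1804601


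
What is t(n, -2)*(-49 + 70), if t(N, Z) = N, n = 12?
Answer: 252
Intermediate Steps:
t(n, -2)*(-49 + 70) = 12*(-49 + 70) = 12*21 = 252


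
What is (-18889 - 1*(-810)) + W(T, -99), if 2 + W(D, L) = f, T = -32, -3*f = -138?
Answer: -18035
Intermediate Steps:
f = 46 (f = -⅓*(-138) = 46)
W(D, L) = 44 (W(D, L) = -2 + 46 = 44)
(-18889 - 1*(-810)) + W(T, -99) = (-18889 - 1*(-810)) + 44 = (-18889 + 810) + 44 = -18079 + 44 = -18035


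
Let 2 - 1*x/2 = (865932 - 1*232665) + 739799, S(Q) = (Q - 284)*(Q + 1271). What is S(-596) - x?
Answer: 2152128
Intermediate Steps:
S(Q) = (-284 + Q)*(1271 + Q)
x = -2746128 (x = 4 - 2*((865932 - 1*232665) + 739799) = 4 - 2*((865932 - 232665) + 739799) = 4 - 2*(633267 + 739799) = 4 - 2*1373066 = 4 - 2746132 = -2746128)
S(-596) - x = (-360964 + (-596)² + 987*(-596)) - 1*(-2746128) = (-360964 + 355216 - 588252) + 2746128 = -594000 + 2746128 = 2152128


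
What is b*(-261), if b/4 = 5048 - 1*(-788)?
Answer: -6092784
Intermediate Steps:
b = 23344 (b = 4*(5048 - 1*(-788)) = 4*(5048 + 788) = 4*5836 = 23344)
b*(-261) = 23344*(-261) = -6092784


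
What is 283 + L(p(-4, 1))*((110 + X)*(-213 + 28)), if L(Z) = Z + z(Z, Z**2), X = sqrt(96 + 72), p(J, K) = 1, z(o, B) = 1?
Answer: -40417 - 740*sqrt(42) ≈ -45213.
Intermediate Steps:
X = 2*sqrt(42) (X = sqrt(168) = 2*sqrt(42) ≈ 12.961)
L(Z) = 1 + Z (L(Z) = Z + 1 = 1 + Z)
283 + L(p(-4, 1))*((110 + X)*(-213 + 28)) = 283 + (1 + 1)*((110 + 2*sqrt(42))*(-213 + 28)) = 283 + 2*((110 + 2*sqrt(42))*(-185)) = 283 + 2*(-20350 - 370*sqrt(42)) = 283 + (-40700 - 740*sqrt(42)) = -40417 - 740*sqrt(42)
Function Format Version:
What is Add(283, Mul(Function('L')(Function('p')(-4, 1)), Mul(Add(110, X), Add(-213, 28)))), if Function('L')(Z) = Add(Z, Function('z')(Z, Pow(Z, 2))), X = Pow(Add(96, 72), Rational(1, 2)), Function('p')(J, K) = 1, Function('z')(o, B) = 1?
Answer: Add(-40417, Mul(-740, Pow(42, Rational(1, 2)))) ≈ -45213.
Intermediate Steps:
X = Mul(2, Pow(42, Rational(1, 2))) (X = Pow(168, Rational(1, 2)) = Mul(2, Pow(42, Rational(1, 2))) ≈ 12.961)
Function('L')(Z) = Add(1, Z) (Function('L')(Z) = Add(Z, 1) = Add(1, Z))
Add(283, Mul(Function('L')(Function('p')(-4, 1)), Mul(Add(110, X), Add(-213, 28)))) = Add(283, Mul(Add(1, 1), Mul(Add(110, Mul(2, Pow(42, Rational(1, 2)))), Add(-213, 28)))) = Add(283, Mul(2, Mul(Add(110, Mul(2, Pow(42, Rational(1, 2)))), -185))) = Add(283, Mul(2, Add(-20350, Mul(-370, Pow(42, Rational(1, 2)))))) = Add(283, Add(-40700, Mul(-740, Pow(42, Rational(1, 2))))) = Add(-40417, Mul(-740, Pow(42, Rational(1, 2))))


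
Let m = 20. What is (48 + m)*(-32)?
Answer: -2176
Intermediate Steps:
(48 + m)*(-32) = (48 + 20)*(-32) = 68*(-32) = -2176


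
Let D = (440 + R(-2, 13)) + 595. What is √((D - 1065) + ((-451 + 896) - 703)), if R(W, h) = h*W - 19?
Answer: 3*I*√37 ≈ 18.248*I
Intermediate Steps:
R(W, h) = -19 + W*h (R(W, h) = W*h - 19 = -19 + W*h)
D = 990 (D = (440 + (-19 - 2*13)) + 595 = (440 + (-19 - 26)) + 595 = (440 - 45) + 595 = 395 + 595 = 990)
√((D - 1065) + ((-451 + 896) - 703)) = √((990 - 1065) + ((-451 + 896) - 703)) = √(-75 + (445 - 703)) = √(-75 - 258) = √(-333) = 3*I*√37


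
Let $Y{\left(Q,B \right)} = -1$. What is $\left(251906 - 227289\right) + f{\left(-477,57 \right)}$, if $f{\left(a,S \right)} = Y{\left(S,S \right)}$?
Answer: $24616$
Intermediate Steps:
$f{\left(a,S \right)} = -1$
$\left(251906 - 227289\right) + f{\left(-477,57 \right)} = \left(251906 - 227289\right) - 1 = 24617 - 1 = 24616$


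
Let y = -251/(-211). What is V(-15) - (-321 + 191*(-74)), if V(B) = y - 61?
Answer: 3037385/211 ≈ 14395.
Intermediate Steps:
y = 251/211 (y = -251*(-1/211) = 251/211 ≈ 1.1896)
V(B) = -12620/211 (V(B) = 251/211 - 61 = -12620/211)
V(-15) - (-321 + 191*(-74)) = -12620/211 - (-321 + 191*(-74)) = -12620/211 - (-321 - 14134) = -12620/211 - 1*(-14455) = -12620/211 + 14455 = 3037385/211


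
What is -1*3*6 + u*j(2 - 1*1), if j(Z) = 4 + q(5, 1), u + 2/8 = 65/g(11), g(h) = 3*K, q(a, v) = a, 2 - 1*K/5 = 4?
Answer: -159/4 ≈ -39.750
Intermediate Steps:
K = -10 (K = 10 - 5*4 = 10 - 20 = -10)
g(h) = -30 (g(h) = 3*(-10) = -30)
u = -29/12 (u = -1/4 + 65/(-30) = -1/4 + 65*(-1/30) = -1/4 - 13/6 = -29/12 ≈ -2.4167)
j(Z) = 9 (j(Z) = 4 + 5 = 9)
-1*3*6 + u*j(2 - 1*1) = -1*3*6 - 29/12*9 = -3*6 - 87/4 = -18 - 87/4 = -159/4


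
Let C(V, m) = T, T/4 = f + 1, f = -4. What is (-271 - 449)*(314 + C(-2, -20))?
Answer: -217440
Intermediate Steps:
T = -12 (T = 4*(-4 + 1) = 4*(-3) = -12)
C(V, m) = -12
(-271 - 449)*(314 + C(-2, -20)) = (-271 - 449)*(314 - 12) = -720*302 = -217440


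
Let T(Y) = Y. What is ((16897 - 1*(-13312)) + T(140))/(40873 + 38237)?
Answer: 30349/79110 ≈ 0.38363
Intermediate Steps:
((16897 - 1*(-13312)) + T(140))/(40873 + 38237) = ((16897 - 1*(-13312)) + 140)/(40873 + 38237) = ((16897 + 13312) + 140)/79110 = (30209 + 140)*(1/79110) = 30349*(1/79110) = 30349/79110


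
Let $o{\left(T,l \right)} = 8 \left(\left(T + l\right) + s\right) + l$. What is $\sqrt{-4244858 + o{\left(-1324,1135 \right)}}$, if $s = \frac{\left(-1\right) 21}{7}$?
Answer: $i \sqrt{4245259} \approx 2060.4 i$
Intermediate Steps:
$s = -3$ ($s = \left(-21\right) \frac{1}{7} = -3$)
$o{\left(T,l \right)} = -24 + 8 T + 9 l$ ($o{\left(T,l \right)} = 8 \left(\left(T + l\right) - 3\right) + l = 8 \left(-3 + T + l\right) + l = \left(-24 + 8 T + 8 l\right) + l = -24 + 8 T + 9 l$)
$\sqrt{-4244858 + o{\left(-1324,1135 \right)}} = \sqrt{-4244858 + \left(-24 + 8 \left(-1324\right) + 9 \cdot 1135\right)} = \sqrt{-4244858 - 401} = \sqrt{-4245259} = i \sqrt{4245259}$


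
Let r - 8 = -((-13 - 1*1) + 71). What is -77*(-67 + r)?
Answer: 8932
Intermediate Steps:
r = -49 (r = 8 - ((-13 - 1*1) + 71) = 8 - ((-13 - 1) + 71) = 8 - (-14 + 71) = 8 - 1*57 = 8 - 57 = -49)
-77*(-67 + r) = -77*(-67 - 49) = -77*(-116) = 8932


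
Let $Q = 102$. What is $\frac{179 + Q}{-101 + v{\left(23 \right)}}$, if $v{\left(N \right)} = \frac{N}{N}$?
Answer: $- \frac{281}{100} \approx -2.81$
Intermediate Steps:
$v{\left(N \right)} = 1$
$\frac{179 + Q}{-101 + v{\left(23 \right)}} = \frac{179 + 102}{-101 + 1} = \frac{281}{-100} = 281 \left(- \frac{1}{100}\right) = - \frac{281}{100}$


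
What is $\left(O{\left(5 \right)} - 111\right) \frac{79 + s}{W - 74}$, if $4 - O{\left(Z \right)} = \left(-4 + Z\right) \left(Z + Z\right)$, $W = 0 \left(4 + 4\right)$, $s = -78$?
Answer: $\frac{117}{74} \approx 1.5811$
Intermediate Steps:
$W = 0$ ($W = 0 \cdot 8 = 0$)
$O{\left(Z \right)} = 4 - 2 Z \left(-4 + Z\right)$ ($O{\left(Z \right)} = 4 - \left(-4 + Z\right) \left(Z + Z\right) = 4 - \left(-4 + Z\right) 2 Z = 4 - 2 Z \left(-4 + Z\right)$)
$\left(O{\left(5 \right)} - 111\right) \frac{79 + s}{W - 74} = \left(\left(4 - 2 \cdot 5^{2} + 8 \cdot 5\right) - 111\right) \frac{79 - 78}{0 - 74} = \left(\left(4 - 50 + 40\right) - 111\right) 1 \frac{1}{-74} = \left(\left(4 - 50 + 40\right) - 111\right) 1 \left(- \frac{1}{74}\right) = \left(-6 - 111\right) \left(- \frac{1}{74}\right) = \left(-117\right) \left(- \frac{1}{74}\right) = \frac{117}{74}$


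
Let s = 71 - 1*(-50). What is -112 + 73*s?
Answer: 8721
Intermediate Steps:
s = 121 (s = 71 + 50 = 121)
-112 + 73*s = -112 + 73*121 = -112 + 8833 = 8721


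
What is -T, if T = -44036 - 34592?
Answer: 78628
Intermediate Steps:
T = -78628
-T = -1*(-78628) = 78628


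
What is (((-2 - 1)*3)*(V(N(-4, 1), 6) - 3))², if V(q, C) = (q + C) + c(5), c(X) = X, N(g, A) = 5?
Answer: 13689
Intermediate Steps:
V(q, C) = 5 + C + q (V(q, C) = (q + C) + 5 = (C + q) + 5 = 5 + C + q)
(((-2 - 1)*3)*(V(N(-4, 1), 6) - 3))² = (((-2 - 1)*3)*((5 + 6 + 5) - 3))² = ((-3*3)*(16 - 3))² = (-9*13)² = (-117)² = 13689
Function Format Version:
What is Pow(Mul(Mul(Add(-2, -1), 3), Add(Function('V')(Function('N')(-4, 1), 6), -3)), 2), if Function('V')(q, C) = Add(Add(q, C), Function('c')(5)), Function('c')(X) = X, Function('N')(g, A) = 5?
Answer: 13689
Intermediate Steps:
Function('V')(q, C) = Add(5, C, q) (Function('V')(q, C) = Add(Add(q, C), 5) = Add(Add(C, q), 5) = Add(5, C, q))
Pow(Mul(Mul(Add(-2, -1), 3), Add(Function('V')(Function('N')(-4, 1), 6), -3)), 2) = Pow(Mul(Mul(Add(-2, -1), 3), Add(Add(5, 6, 5), -3)), 2) = Pow(Mul(Mul(-3, 3), Add(16, -3)), 2) = Pow(Mul(-9, 13), 2) = Pow(-117, 2) = 13689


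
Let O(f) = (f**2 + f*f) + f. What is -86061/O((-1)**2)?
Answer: -28687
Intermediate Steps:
O(f) = f + 2*f**2 (O(f) = (f**2 + f**2) + f = 2*f**2 + f = f + 2*f**2)
-86061/O((-1)**2) = -86061/(1 + 2*(-1)**2) = -86061/(1 + 2*1) = -86061/(1 + 2) = -86061/(1*3) = -86061/3 = -86061*1/3 = -28687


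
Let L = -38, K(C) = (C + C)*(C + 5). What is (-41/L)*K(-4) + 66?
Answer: 1090/19 ≈ 57.368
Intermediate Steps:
K(C) = 2*C*(5 + C) (K(C) = (2*C)*(5 + C) = 2*C*(5 + C))
(-41/L)*K(-4) + 66 = (-41/(-38))*(2*(-4)*(5 - 4)) + 66 = (-41*(-1/38))*(2*(-4)*1) + 66 = (41/38)*(-8) + 66 = -164/19 + 66 = 1090/19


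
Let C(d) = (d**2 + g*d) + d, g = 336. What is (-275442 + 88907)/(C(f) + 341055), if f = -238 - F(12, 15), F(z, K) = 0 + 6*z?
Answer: -37307/66537 ≈ -0.56070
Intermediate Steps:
F(z, K) = 6*z
f = -310 (f = -238 - 6*12 = -238 - 1*72 = -238 - 72 = -310)
C(d) = d**2 + 337*d (C(d) = (d**2 + 336*d) + d = d**2 + 337*d)
(-275442 + 88907)/(C(f) + 341055) = (-275442 + 88907)/(-310*(337 - 310) + 341055) = -186535/(-310*27 + 341055) = -186535/(-8370 + 341055) = -186535/332685 = -186535*1/332685 = -37307/66537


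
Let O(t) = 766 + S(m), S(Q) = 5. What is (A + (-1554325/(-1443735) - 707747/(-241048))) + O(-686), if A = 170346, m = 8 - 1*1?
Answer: 11910345366347681/69601886856 ≈ 1.7112e+5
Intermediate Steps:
m = 7 (m = 8 - 1 = 7)
O(t) = 771 (O(t) = 766 + 5 = 771)
(A + (-1554325/(-1443735) - 707747/(-241048))) + O(-686) = (170346 + (-1554325/(-1443735) - 707747/(-241048))) + 771 = (170346 + (-1554325*(-1/1443735) - 707747*(-1/241048))) + 771 = (170346 + (310865/288747 + 707747/241048)) + 771 = (170346 + 279293209529/69601886856) + 771 = 11856682311581705/69601886856 + 771 = 11910345366347681/69601886856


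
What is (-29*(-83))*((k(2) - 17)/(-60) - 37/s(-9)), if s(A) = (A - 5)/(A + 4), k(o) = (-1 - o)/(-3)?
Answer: -6544633/210 ≈ -31165.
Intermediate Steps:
k(o) = 1/3 + o/3 (k(o) = (-1 - o)*(-1/3) = 1/3 + o/3)
s(A) = (-5 + A)/(4 + A)
(-29*(-83))*((k(2) - 17)/(-60) - 37/s(-9)) = (-29*(-83))*(((1/3 + (1/3)*2) - 17)/(-60) - 37*(4 - 9)/(-5 - 9)) = 2407*(((1/3 + 2/3) - 17)*(-1/60) - 37/(-14/(-5))) = 2407*((1 - 17)*(-1/60) - 37/((-1/5*(-14)))) = 2407*(-16*(-1/60) - 37/14/5) = 2407*(4/15 - 37*5/14) = 2407*(4/15 - 185/14) = 2407*(-2719/210) = -6544633/210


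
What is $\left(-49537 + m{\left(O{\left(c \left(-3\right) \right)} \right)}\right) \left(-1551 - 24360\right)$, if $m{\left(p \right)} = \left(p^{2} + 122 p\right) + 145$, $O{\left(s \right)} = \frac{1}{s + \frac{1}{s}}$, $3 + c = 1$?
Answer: $\frac{1751338171008}{1369} \approx 1.2793 \cdot 10^{9}$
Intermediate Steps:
$c = -2$ ($c = -3 + 1 = -2$)
$m{\left(p \right)} = 145 + p^{2} + 122 p$
$\left(-49537 + m{\left(O{\left(c \left(-3\right) \right)} \right)}\right) \left(-1551 - 24360\right) = \left(-49537 + \left(145 + \left(\frac{\left(-2\right) \left(-3\right)}{1 + \left(\left(-2\right) \left(-3\right)\right)^{2}}\right)^{2} + 122 \frac{\left(-2\right) \left(-3\right)}{1 + \left(\left(-2\right) \left(-3\right)\right)^{2}}\right)\right) \left(-1551 - 24360\right) = \left(-49537 + \left(145 + \left(\frac{6}{1 + 6^{2}}\right)^{2} + 122 \frac{6}{1 + 6^{2}}\right)\right) \left(-25911\right) = \left(-49537 + \left(145 + \left(\frac{6}{1 + 36}\right)^{2} + 122 \frac{6}{1 + 36}\right)\right) \left(-25911\right) = \left(-49537 + \left(145 + \left(\frac{6}{37}\right)^{2} + 122 \cdot \frac{6}{37}\right)\right) \left(-25911\right) = \left(-49537 + \left(145 + \frac{36}{1369} + \frac{732}{37}\right)\right) \left(-25911\right) = \left(-49537 + \frac{225625}{1369}\right) \left(-25911\right) = \left(- \frac{67590528}{1369}\right) \left(-25911\right) = \frac{1751338171008}{1369}$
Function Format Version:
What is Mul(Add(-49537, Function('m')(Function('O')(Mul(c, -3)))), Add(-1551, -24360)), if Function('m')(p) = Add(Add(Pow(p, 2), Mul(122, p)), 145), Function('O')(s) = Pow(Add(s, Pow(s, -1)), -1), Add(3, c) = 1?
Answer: Rational(1751338171008, 1369) ≈ 1.2793e+9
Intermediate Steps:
c = -2 (c = Add(-3, 1) = -2)
Function('m')(p) = Add(145, Pow(p, 2), Mul(122, p))
Mul(Add(-49537, Function('m')(Function('O')(Mul(c, -3)))), Add(-1551, -24360)) = Mul(Add(-49537, Add(145, Pow(Mul(Mul(-2, -3), Pow(Add(1, Pow(Mul(-2, -3), 2)), -1)), 2), Mul(122, Mul(Mul(-2, -3), Pow(Add(1, Pow(Mul(-2, -3), 2)), -1))))), Add(-1551, -24360)) = Mul(Add(-49537, Add(145, Pow(Mul(6, Pow(Add(1, Pow(6, 2)), -1)), 2), Mul(122, Mul(6, Pow(Add(1, Pow(6, 2)), -1))))), -25911) = Mul(Add(-49537, Add(145, Pow(Mul(6, Pow(Add(1, 36), -1)), 2), Mul(122, Mul(6, Pow(Add(1, 36), -1))))), -25911) = Mul(Add(-49537, Add(145, Pow(Mul(6, Pow(37, -1)), 2), Mul(122, Mul(6, Pow(37, -1))))), -25911) = Mul(Add(-49537, Add(145, Pow(Mul(6, Rational(1, 37)), 2), Mul(122, Mul(6, Rational(1, 37))))), -25911) = Mul(Add(-49537, Add(145, Pow(Rational(6, 37), 2), Mul(122, Rational(6, 37)))), -25911) = Mul(Add(-49537, Add(145, Rational(36, 1369), Rational(732, 37))), -25911) = Mul(Add(-49537, Rational(225625, 1369)), -25911) = Mul(Rational(-67590528, 1369), -25911) = Rational(1751338171008, 1369)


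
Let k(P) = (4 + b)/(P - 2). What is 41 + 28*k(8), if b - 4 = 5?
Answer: 305/3 ≈ 101.67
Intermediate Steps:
b = 9 (b = 4 + 5 = 9)
k(P) = 13/(-2 + P) (k(P) = (4 + 9)/(P - 2) = 13/(-2 + P))
41 + 28*k(8) = 41 + 28*(13/(-2 + 8)) = 41 + 28*(13/6) = 41 + 182/3 = 305/3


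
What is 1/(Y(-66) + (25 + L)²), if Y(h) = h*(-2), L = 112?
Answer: 1/18901 ≈ 5.2907e-5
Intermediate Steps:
Y(h) = -2*h
1/(Y(-66) + (25 + L)²) = 1/(-2*(-66) + (25 + 112)²) = 1/(132 + 137²) = 1/(132 + 18769) = 1/18901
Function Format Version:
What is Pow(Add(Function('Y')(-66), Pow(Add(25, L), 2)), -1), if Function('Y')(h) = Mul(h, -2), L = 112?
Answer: Rational(1, 18901) ≈ 5.2907e-5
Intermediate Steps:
Function('Y')(h) = Mul(-2, h)
Pow(Add(Function('Y')(-66), Pow(Add(25, L), 2)), -1) = Pow(Add(Mul(-2, -66), Pow(Add(25, 112), 2)), -1) = Pow(Add(132, Pow(137, 2)), -1) = Pow(Add(132, 18769), -1) = Pow(18901, -1) = Rational(1, 18901)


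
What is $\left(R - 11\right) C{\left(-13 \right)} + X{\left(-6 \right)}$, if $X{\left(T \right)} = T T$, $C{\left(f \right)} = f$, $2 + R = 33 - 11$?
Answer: $-81$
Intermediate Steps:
$R = 20$ ($R = -2 + \left(33 - 11\right) = -2 + 22 = 20$)
$X{\left(T \right)} = T^{2}$
$\left(R - 11\right) C{\left(-13 \right)} + X{\left(-6 \right)} = \left(20 - 11\right) \left(-13\right) + \left(-6\right)^{2} = 9 \left(-13\right) + 36 = -117 + 36 = -81$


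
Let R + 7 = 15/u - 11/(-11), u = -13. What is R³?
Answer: -804357/2197 ≈ -366.12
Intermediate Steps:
R = -93/13 (R = -7 + (15/(-13) - 11/(-11)) = -7 + (15*(-1/13) - 11*(-1/11)) = -7 + (-15/13 + 1) = -7 - 2/13 = -93/13 ≈ -7.1538)
R³ = (-93/13)³ = -804357/2197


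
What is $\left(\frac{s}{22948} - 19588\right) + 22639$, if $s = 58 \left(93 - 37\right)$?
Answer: $\frac{17504399}{5737} \approx 3051.1$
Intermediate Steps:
$s = 3248$ ($s = 58 \cdot 56 = 3248$)
$\left(\frac{s}{22948} - 19588\right) + 22639 = \left(\frac{3248}{22948} - 19588\right) + 22639 = \left(3248 \cdot \frac{1}{22948} - 19588\right) + 22639 = \left(\frac{812}{5737} - 19588\right) + 22639 = - \frac{112375544}{5737} + 22639 = \frac{17504399}{5737}$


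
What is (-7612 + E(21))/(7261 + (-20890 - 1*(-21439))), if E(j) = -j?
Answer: -7633/7810 ≈ -0.97734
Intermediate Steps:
(-7612 + E(21))/(7261 + (-20890 - 1*(-21439))) = (-7612 - 1*21)/(7261 + (-20890 - 1*(-21439))) = (-7612 - 21)/(7261 + (-20890 + 21439)) = -7633/(7261 + 549) = -7633/7810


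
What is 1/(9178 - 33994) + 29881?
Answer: 741526895/24816 ≈ 29881.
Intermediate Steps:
1/(9178 - 33994) + 29881 = 1/(-24816) + 29881 = -1/24816 + 29881 = 741526895/24816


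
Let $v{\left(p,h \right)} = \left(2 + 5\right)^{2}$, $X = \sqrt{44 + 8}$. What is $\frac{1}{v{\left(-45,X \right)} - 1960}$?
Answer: $- \frac{1}{1911} \approx -0.00052329$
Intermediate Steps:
$X = 2 \sqrt{13}$ ($X = \sqrt{52} = 2 \sqrt{13} \approx 7.2111$)
$v{\left(p,h \right)} = 49$ ($v{\left(p,h \right)} = 7^{2} = 49$)
$\frac{1}{v{\left(-45,X \right)} - 1960} = \frac{1}{49 - 1960} = \frac{1}{-1911} = - \frac{1}{1911}$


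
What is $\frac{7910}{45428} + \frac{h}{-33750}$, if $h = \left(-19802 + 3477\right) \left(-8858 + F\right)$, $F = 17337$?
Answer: $\frac{31441979792}{7665975} \approx 4101.5$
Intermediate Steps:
$h = -138419675$ ($h = \left(-19802 + 3477\right) \left(-8858 + 17337\right) = \left(-16325\right) 8479 = -138419675$)
$\frac{7910}{45428} + \frac{h}{-33750} = \frac{7910}{45428} - \frac{138419675}{-33750} = 7910 \cdot \frac{1}{45428} - - \frac{5536787}{1350} = \frac{3955}{22714} + \frac{5536787}{1350} = \frac{31441979792}{7665975}$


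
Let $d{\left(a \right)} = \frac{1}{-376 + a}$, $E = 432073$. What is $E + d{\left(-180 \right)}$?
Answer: $\frac{240232587}{556} \approx 4.3207 \cdot 10^{5}$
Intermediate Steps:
$E + d{\left(-180 \right)} = 432073 + \frac{1}{-376 - 180} = 432073 + \frac{1}{-556} = 432073 - \frac{1}{556} = \frac{240232587}{556}$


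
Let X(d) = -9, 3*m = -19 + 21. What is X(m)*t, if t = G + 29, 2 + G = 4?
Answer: -279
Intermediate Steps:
G = 2 (G = -2 + 4 = 2)
m = 2/3 (m = (-19 + 21)/3 = (1/3)*2 = 2/3 ≈ 0.66667)
t = 31 (t = 2 + 29 = 31)
X(m)*t = -9*31 = -279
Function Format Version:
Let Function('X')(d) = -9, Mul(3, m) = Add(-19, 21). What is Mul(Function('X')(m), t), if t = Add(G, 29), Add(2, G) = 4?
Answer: -279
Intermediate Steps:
G = 2 (G = Add(-2, 4) = 2)
m = Rational(2, 3) (m = Mul(Rational(1, 3), Add(-19, 21)) = Mul(Rational(1, 3), 2) = Rational(2, 3) ≈ 0.66667)
t = 31 (t = Add(2, 29) = 31)
Mul(Function('X')(m), t) = Mul(-9, 31) = -279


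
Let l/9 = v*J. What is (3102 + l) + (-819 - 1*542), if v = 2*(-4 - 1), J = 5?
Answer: 1291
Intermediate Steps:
v = -10 (v = 2*(-5) = -10)
l = -450 (l = 9*(-10*5) = 9*(-50) = -450)
(3102 + l) + (-819 - 1*542) = (3102 - 450) + (-819 - 1*542) = 2652 + (-819 - 542) = 2652 - 1361 = 1291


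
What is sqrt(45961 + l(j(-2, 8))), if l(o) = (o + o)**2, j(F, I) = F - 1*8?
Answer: sqrt(46361) ≈ 215.32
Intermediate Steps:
j(F, I) = -8 + F (j(F, I) = F - 8 = -8 + F)
l(o) = 4*o**2 (l(o) = (2*o)**2 = 4*o**2)
sqrt(45961 + l(j(-2, 8))) = sqrt(45961 + 4*(-8 - 2)**2) = sqrt(45961 + 4*(-10)**2) = sqrt(45961 + 4*100) = sqrt(45961 + 400) = sqrt(46361)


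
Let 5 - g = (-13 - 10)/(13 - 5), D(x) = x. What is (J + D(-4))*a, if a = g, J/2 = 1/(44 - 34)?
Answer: -1197/40 ≈ -29.925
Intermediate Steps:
J = 1/5 (J = 2/(44 - 34) = 2/10 = 2*(1/10) = 1/5 ≈ 0.20000)
g = 63/8 (g = 5 - (-13 - 10)/(13 - 5) = 5 - (-23)/8 = 5 - 1*(-23/8) = 5 + 23/8 = 63/8 ≈ 7.8750)
a = 63/8 ≈ 7.8750
(J + D(-4))*a = (1/5 - 4)*(63/8) = -19/5*63/8 = -1197/40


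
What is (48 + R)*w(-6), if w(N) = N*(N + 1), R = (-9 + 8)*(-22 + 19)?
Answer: 1530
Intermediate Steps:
R = 3 (R = -1*(-3) = 3)
w(N) = N*(1 + N)
(48 + R)*w(-6) = (48 + 3)*(-6*(1 - 6)) = 51*(-6*(-5)) = 51*30 = 1530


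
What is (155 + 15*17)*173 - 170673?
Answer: -99743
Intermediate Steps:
(155 + 15*17)*173 - 170673 = (155 + 255)*173 - 170673 = 410*173 - 170673 = 70930 - 170673 = -99743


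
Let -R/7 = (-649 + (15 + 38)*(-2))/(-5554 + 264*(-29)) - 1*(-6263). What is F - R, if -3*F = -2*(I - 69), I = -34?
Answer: 346942685/7926 ≈ 43773.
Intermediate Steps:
F = -206/3 (F = -(-2)*(-34 - 69)/3 = -(-2)*(-103)/3 = -⅓*206 = -206/3 ≈ -68.667)
R = -115828979/2642 (R = -7*((-649 + (15 + 38)*(-2))/(-5554 + 264*(-29)) - 1*(-6263)) = -7*((-649 + 53*(-2))/(-5554 - 7656) + 6263) = -7*((-649 - 106)/(-13210) + 6263) = -7*(-755*(-1/13210) + 6263) = -7*(151/2642 + 6263) = -7*16546997/2642 = -115828979/2642 ≈ -43841.)
F - R = -206/3 - 1*(-115828979/2642) = -206/3 + 115828979/2642 = 346942685/7926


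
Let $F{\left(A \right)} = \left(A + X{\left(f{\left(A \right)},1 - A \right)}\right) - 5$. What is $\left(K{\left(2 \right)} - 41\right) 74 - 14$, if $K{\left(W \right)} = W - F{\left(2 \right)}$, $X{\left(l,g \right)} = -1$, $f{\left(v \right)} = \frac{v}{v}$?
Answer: $-2604$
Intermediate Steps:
$f{\left(v \right)} = 1$
$F{\left(A \right)} = -6 + A$ ($F{\left(A \right)} = \left(A - 1\right) - 5 = \left(-1 + A\right) - 5 = -6 + A$)
$K{\left(W \right)} = 4 + W$ ($K{\left(W \right)} = W - \left(-6 + 2\right) = W - -4 = W + 4 = 4 + W$)
$\left(K{\left(2 \right)} - 41\right) 74 - 14 = \left(\left(4 + 2\right) - 41\right) 74 - 14 = \left(6 - 41\right) 74 - 14 = \left(-35\right) 74 - 14 = -2590 - 14 = -2604$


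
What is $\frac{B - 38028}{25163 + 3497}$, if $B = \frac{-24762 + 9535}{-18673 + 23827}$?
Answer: $- \frac{196011539}{147713640} \approx -1.327$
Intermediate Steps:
$B = - \frac{15227}{5154} \approx -2.9544$
$\frac{B - 38028}{25163 + 3497} = \frac{- \frac{15227}{5154} - 38028}{25163 + 3497} = - \frac{196011539}{5154 \cdot 28660} = \left(- \frac{196011539}{5154}\right) \frac{1}{28660} = - \frac{196011539}{147713640}$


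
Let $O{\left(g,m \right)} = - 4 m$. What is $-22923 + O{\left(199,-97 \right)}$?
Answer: $-22535$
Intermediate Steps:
$-22923 + O{\left(199,-97 \right)} = -22923 - -388 = -22923 + 388 = -22535$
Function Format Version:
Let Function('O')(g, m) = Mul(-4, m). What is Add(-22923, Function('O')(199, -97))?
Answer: -22535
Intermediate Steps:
Add(-22923, Function('O')(199, -97)) = Add(-22923, Mul(-4, -97)) = Add(-22923, 388) = -22535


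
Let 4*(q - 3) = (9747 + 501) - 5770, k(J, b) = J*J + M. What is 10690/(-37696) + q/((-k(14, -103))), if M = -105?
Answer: -21643275/1715168 ≈ -12.619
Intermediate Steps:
k(J, b) = -105 + J² (k(J, b) = J*J - 105 = J² - 105 = -105 + J²)
q = 2245/2 (q = 3 + ((9747 + 501) - 5770)/4 = 3 + (10248 - 5770)/4 = 3 + (¼)*4478 = 3 + 2239/2 = 2245/2 ≈ 1122.5)
10690/(-37696) + q/((-k(14, -103))) = 10690/(-37696) + 2245/(2*((-(-105 + 14²)))) = 10690*(-1/37696) + 2245/(2*((-(-105 + 196)))) = -5345/18848 + 2245/(2*((-1*91))) = -5345/18848 + (2245/2)/(-91) = -5345/18848 + (2245/2)*(-1/91) = -5345/18848 - 2245/182 = -21643275/1715168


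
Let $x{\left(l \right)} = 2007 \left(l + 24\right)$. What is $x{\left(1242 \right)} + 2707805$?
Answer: $5248667$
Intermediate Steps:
$x{\left(l \right)} = 48168 + 2007 l$ ($x{\left(l \right)} = 2007 \left(24 + l\right) = 48168 + 2007 l$)
$x{\left(1242 \right)} + 2707805 = \left(48168 + 2007 \cdot 1242\right) + 2707805 = \left(48168 + 2492694\right) + 2707805 = 2540862 + 2707805 = 5248667$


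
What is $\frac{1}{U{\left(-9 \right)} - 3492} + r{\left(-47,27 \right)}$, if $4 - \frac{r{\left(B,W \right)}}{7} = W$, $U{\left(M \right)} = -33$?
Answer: $- \frac{567526}{3525} \approx -161.0$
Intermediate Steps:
$r{\left(B,W \right)} = 28 - 7 W$
$\frac{1}{U{\left(-9 \right)} - 3492} + r{\left(-47,27 \right)} = \frac{1}{-33 - 3492} + \left(28 - 189\right) = \frac{1}{-3525} + \left(28 - 189\right) = - \frac{1}{3525} - 161 = - \frac{567526}{3525}$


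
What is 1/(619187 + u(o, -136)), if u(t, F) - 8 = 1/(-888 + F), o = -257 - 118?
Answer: 1024/634055679 ≈ 1.6150e-6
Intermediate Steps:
o = -375
u(t, F) = 8 + 1/(-888 + F)
1/(619187 + u(o, -136)) = 1/(619187 + (-7103 + 8*(-136))/(-888 - 136)) = 1/(619187 + (-7103 - 1088)/(-1024)) = 1/(619187 - 1/1024*(-8191)) = 1/(619187 + 8191/1024) = 1/(634055679/1024) = 1024/634055679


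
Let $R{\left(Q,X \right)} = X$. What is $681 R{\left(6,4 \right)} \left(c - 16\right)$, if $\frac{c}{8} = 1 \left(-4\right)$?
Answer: $-130752$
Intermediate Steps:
$c = -32$ ($c = 8 \cdot 1 \left(-4\right) = 8 \left(-4\right) = -32$)
$681 R{\left(6,4 \right)} \left(c - 16\right) = 681 \cdot 4 \left(-32 - 16\right) = 681 \cdot 4 \left(-48\right) = 681 \left(-192\right) = -130752$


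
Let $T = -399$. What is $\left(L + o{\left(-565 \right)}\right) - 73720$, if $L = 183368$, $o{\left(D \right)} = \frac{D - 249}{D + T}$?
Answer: $\frac{52850743}{482} \approx 1.0965 \cdot 10^{5}$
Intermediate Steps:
$o{\left(D \right)} = \frac{-249 + D}{-399 + D}$ ($o{\left(D \right)} = \frac{D - 249}{D - 399} = \frac{-249 + D}{-399 + D}$)
$\left(L + o{\left(-565 \right)}\right) - 73720 = \left(183368 + \frac{-249 - 565}{-399 - 565}\right) - 73720 = \left(183368 + \frac{1}{-964} \left(-814\right)\right) - 73720 = \left(183368 - - \frac{407}{482}\right) - 73720 = \left(183368 + \frac{407}{482}\right) - 73720 = \frac{88383783}{482} - 73720 = \frac{52850743}{482}$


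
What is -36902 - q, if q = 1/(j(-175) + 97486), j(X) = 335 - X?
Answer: -3616248393/97996 ≈ -36902.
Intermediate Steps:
q = 1/97996 (q = 1/((335 - 1*(-175)) + 97486) = 1/((335 + 175) + 97486) = 1/(510 + 97486) = 1/97996 ≈ 1.0205e-5)
-36902 - q = -36902 - 1*1/97996 = -36902 - 1/97996 = -3616248393/97996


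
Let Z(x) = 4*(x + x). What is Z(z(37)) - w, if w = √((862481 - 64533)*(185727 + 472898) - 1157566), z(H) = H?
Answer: 296 - 9*√6488238814 ≈ -7.2465e+5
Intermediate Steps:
Z(x) = 8*x (Z(x) = 4*(2*x) = 8*x)
w = 9*√6488238814 (w = √(797948*658625 - 1157566) = √(525548501500 - 1157566) = √525547343934 = 9*√6488238814 ≈ 7.2495e+5)
Z(z(37)) - w = 8*37 - 9*√6488238814 = 296 - 9*√6488238814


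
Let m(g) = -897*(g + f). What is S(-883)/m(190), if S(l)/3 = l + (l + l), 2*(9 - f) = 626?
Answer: -883/11362 ≈ -0.077715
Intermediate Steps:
f = -304 (f = 9 - ½*626 = 9 - 313 = -304)
m(g) = 272688 - 897*g (m(g) = -897*(g - 304) = -897*(-304 + g) = 272688 - 897*g)
S(l) = 9*l (S(l) = 3*(l + (l + l)) = 3*(l + 2*l) = 3*(3*l) = 9*l)
S(-883)/m(190) = (9*(-883))/(272688 - 897*190) = -7947/(272688 - 170430) = -7947/102258 = -7947*1/102258 = -883/11362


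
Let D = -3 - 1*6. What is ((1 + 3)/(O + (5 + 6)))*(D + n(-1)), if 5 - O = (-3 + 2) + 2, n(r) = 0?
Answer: -12/5 ≈ -2.4000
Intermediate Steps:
O = 4 (O = 5 - ((-3 + 2) + 2) = 5 - (-1 + 2) = 5 - 1*1 = 5 - 1 = 4)
D = -9 (D = -3 - 6 = -9)
((1 + 3)/(O + (5 + 6)))*(D + n(-1)) = ((1 + 3)/(4 + (5 + 6)))*(-9 + 0) = (4/(4 + 11))*(-9) = (4/15)*(-9) = -12/5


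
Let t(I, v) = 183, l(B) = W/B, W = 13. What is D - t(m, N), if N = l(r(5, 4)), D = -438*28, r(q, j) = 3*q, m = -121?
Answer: -12447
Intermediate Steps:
D = -12264
l(B) = 13/B
N = 13/15 (N = 13/((3*5)) = 13/15 ≈ 0.86667)
D - t(m, N) = -12264 - 1*183 = -12264 - 183 = -12447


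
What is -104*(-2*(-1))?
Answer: -208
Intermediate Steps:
-104*(-2*(-1)) = -208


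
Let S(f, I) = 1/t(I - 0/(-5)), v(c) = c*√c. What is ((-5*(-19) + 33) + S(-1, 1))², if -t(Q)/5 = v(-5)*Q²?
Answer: (16000 - I*√5)²/15625 ≈ 16384.0 - 4.5795*I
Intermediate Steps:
v(c) = c^(3/2)
t(Q) = 25*I*√5*Q² (t(Q) = -5*(-5)^(3/2)*Q² = -5*(-5*I*√5)*Q² = -(-25)*I*√5*Q² = 25*I*√5*Q²)
S(f, I) = -I*√5/(125*I²) (S(f, I) = 1/(25*I*√5*(I - 0/(-5))²) = 1/(25*I*√5*(I - 0*(-1)/5)²) = 1/(25*I*√5*(I - 1*0)²) = 1/(25*I*√5*(I + 0)²) = 1/(25*I*√5*I²) = -I*√5/(125*I²))
((-5*(-19) + 33) + S(-1, 1))² = ((-5*(-19) + 33) - 1/125*I*√5/1²)² = ((95 + 33) - 1/125*I*√5*1)² = (128 - I*√5/125)²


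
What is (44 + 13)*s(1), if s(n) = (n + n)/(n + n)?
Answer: 57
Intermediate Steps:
s(n) = 1 (s(n) = (2*n)/((2*n)) = (2*n)*(1/(2*n)) = 1)
(44 + 13)*s(1) = (44 + 13)*1 = 57*1 = 57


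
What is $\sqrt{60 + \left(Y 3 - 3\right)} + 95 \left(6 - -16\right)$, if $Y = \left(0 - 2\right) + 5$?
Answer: $2090 + \sqrt{66} \approx 2098.1$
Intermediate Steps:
$Y = 3$ ($Y = -2 + 5 = 3$)
$\sqrt{60 + \left(Y 3 - 3\right)} + 95 \left(6 - -16\right) = \sqrt{60 + \left(3 \cdot 3 - 3\right)} + 95 \left(6 - -16\right) = \sqrt{60 + \left(9 - 3\right)} + 95 \left(6 + 16\right) = \sqrt{60 + 6} + 95 \cdot 22 = \sqrt{66} + 2090 = 2090 + \sqrt{66}$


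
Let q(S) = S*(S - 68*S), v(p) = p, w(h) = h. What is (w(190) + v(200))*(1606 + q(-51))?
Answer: -67337790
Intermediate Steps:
q(S) = -67*S² (q(S) = S*(-67*S) = -67*S²)
(w(190) + v(200))*(1606 + q(-51)) = (190 + 200)*(1606 - 67*(-51)²) = 390*(1606 - 67*2601) = 390*(1606 - 174267) = 390*(-172661) = -67337790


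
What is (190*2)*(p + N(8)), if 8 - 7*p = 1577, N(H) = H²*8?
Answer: 765700/7 ≈ 1.0939e+5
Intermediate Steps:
N(H) = 8*H²
p = -1569/7 (p = 8/7 - ⅐*1577 = 8/7 - 1577/7 = -1569/7 ≈ -224.14)
(190*2)*(p + N(8)) = (190*2)*(-1569/7 + 8*8²) = 380*(-1569/7 + 8*64) = 380*(-1569/7 + 512) = 380*(2015/7) = 765700/7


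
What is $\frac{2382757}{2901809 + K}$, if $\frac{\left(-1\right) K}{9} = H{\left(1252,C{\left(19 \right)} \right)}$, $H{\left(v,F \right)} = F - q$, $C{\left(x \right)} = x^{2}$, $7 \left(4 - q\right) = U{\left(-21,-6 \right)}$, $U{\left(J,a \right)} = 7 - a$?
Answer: $\frac{16679299}{20290055} \approx 0.82204$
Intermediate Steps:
$q = \frac{15}{7}$ ($q = 4 - \frac{7 - -6}{7} = 4 - \frac{7 + 6}{7} = 4 - \frac{13}{7} = \frac{15}{7} \approx 2.1429$)
$H{\left(v,F \right)} = - \frac{15}{7} + F$ ($H{\left(v,F \right)} = F - \frac{15}{7} = - \frac{15}{7} + F$)
$K = - \frac{22608}{7}$ ($K = - 9 \left(- \frac{15}{7} + 19^{2}\right) = - 9 \left(- \frac{15}{7} + 361\right) = \left(-9\right) \frac{2512}{7} = - \frac{22608}{7} \approx -3229.7$)
$\frac{2382757}{2901809 + K} = \frac{2382757}{2901809 - \frac{22608}{7}} = \frac{2382757}{\frac{20290055}{7}} = 2382757 \cdot \frac{7}{20290055} = \frac{16679299}{20290055}$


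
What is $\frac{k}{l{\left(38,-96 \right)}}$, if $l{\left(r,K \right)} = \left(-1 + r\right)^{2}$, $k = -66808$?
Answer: $- \frac{66808}{1369} \approx -48.801$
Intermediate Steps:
$\frac{k}{l{\left(38,-96 \right)}} = - \frac{66808}{\left(-1 + 38\right)^{2}} = - \frac{66808}{37^{2}} = - \frac{66808}{1369}$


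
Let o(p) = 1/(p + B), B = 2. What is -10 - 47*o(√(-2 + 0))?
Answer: (-10*√2 + 67*I)/(√2 - 2*I) ≈ -25.667 + 11.078*I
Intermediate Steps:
o(p) = 1/(2 + p) (o(p) = 1/(p + 2) = 1/(2 + p))
-10 - 47*o(√(-2 + 0)) = -10 - 47/(2 + √(-2 + 0)) = -10 - 47/(2 + √(-2)) = -10 - 47/(2 + I*√2)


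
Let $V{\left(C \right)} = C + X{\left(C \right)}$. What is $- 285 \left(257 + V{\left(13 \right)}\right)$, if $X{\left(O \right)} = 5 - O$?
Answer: $-74670$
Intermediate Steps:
$V{\left(C \right)} = 5$ ($V{\left(C \right)} = C - \left(-5 + C\right) = 5$)
$- 285 \left(257 + V{\left(13 \right)}\right) = - 285 \left(257 + 5\right) = \left(-285\right) 262 = -74670$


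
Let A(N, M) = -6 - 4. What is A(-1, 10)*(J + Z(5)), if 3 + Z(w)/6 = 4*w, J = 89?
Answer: -1910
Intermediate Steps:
A(N, M) = -10
Z(w) = -18 + 24*w (Z(w) = -18 + 6*(4*w) = -18 + 24*w)
A(-1, 10)*(J + Z(5)) = -10*(89 + (-18 + 24*5)) = -10*(89 + (-18 + 120)) = -10*(89 + 102) = -10*191 = -1910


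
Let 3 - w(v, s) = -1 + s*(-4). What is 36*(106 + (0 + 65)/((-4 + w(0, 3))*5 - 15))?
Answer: 3868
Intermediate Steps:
w(v, s) = 4 + 4*s (w(v, s) = 3 - (-1 + s*(-4)) = 3 - (-1 - 4*s) = 3 + (1 + 4*s) = 4 + 4*s)
36*(106 + (0 + 65)/((-4 + w(0, 3))*5 - 15)) = 36*(106 + (0 + 65)/((-4 + (4 + 4*3))*5 - 15)) = 36*(106 + 65/((-4 + (4 + 12))*5 - 15)) = 36*(106 + 65/((-4 + 16)*5 - 15)) = 36*(106 + 65/(12*5 - 15)) = 36*(106 + 65/(60 - 15)) = 36*(106 + 65/45) = 36*(106 + 65*(1/45)) = 36*(106 + 13/9) = 36*(967/9) = 3868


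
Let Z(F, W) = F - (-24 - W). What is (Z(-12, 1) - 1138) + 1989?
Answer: 864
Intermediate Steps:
Z(F, W) = 24 + F + W (Z(F, W) = F + (24 + W) = 24 + F + W)
(Z(-12, 1) - 1138) + 1989 = ((24 - 12 + 1) - 1138) + 1989 = (13 - 1138) + 1989 = -1125 + 1989 = 864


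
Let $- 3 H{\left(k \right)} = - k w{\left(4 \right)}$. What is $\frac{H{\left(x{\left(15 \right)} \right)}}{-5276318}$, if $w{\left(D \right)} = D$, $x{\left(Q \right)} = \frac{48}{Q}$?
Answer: $- \frac{32}{39572385} \approx -8.0864 \cdot 10^{-7}$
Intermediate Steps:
$H{\left(k \right)} = \frac{4 k}{3}$ ($H{\left(k \right)} = - \frac{- k 4}{3} = - \frac{\left(-4\right) k}{3} = \frac{4 k}{3}$)
$\frac{H{\left(x{\left(15 \right)} \right)}}{-5276318} = \frac{\frac{4}{3} \cdot \frac{48}{15}}{-5276318} = \frac{4 \cdot 48 \cdot \frac{1}{15}}{3} \left(- \frac{1}{5276318}\right) = \frac{4}{3} \cdot \frac{16}{5} \left(- \frac{1}{5276318}\right) = \frac{64}{15} \left(- \frac{1}{5276318}\right) = - \frac{32}{39572385}$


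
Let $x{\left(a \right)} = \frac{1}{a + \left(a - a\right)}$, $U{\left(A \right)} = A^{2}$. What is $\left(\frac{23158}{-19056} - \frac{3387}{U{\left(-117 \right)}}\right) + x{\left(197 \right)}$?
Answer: $- \frac{4161388423}{2854941336} \approx -1.4576$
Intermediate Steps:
$x{\left(a \right)} = \frac{1}{a}$ ($x{\left(a \right)} = \frac{1}{a + 0} = \frac{1}{a}$)
$\left(\frac{23158}{-19056} - \frac{3387}{U{\left(-117 \right)}}\right) + x{\left(197 \right)} = \left(\frac{23158}{-19056} - \frac{3387}{\left(-117\right)^{2}}\right) + \frac{1}{197} = \left(23158 \left(- \frac{1}{19056}\right) - \frac{3387}{13689}\right) + \frac{1}{197} = \left(- \frac{11579}{9528} - \frac{1129}{4563}\right) + \frac{1}{197} = - \frac{21197363}{14492088} + \frac{1}{197} = - \frac{4161388423}{2854941336}$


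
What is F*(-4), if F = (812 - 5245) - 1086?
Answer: 22076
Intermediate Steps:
F = -5519 (F = -4433 - 1086 = -5519)
F*(-4) = -5519*(-4) = 22076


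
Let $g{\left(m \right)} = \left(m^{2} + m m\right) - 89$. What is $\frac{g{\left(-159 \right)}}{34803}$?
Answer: $\frac{50473}{34803} \approx 1.4502$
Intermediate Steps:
$g{\left(m \right)} = -89 + 2 m^{2}$ ($g{\left(m \right)} = \left(m^{2} + m^{2}\right) - 89 = 2 m^{2} - 89 = -89 + 2 m^{2}$)
$\frac{g{\left(-159 \right)}}{34803} = \frac{-89 + 2 \left(-159\right)^{2}}{34803} = \left(-89 + 2 \cdot 25281\right) \frac{1}{34803} = \left(-89 + 50562\right) \frac{1}{34803} = 50473 \cdot \frac{1}{34803} = \frac{50473}{34803}$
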